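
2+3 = 5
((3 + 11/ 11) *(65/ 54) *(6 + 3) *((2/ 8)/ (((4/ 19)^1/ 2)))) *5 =6175/ 12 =514.58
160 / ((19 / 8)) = 1280 / 19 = 67.37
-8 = -8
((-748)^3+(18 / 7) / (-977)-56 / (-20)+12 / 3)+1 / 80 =-45794927195445 / 109424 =-418508985.19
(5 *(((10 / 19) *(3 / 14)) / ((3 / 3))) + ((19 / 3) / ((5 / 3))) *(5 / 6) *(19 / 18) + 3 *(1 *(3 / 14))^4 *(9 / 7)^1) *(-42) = -540031183 / 3284568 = -164.41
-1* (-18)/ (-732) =-3/ 122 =-0.02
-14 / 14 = -1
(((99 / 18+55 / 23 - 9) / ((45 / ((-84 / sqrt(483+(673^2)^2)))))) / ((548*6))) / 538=119*sqrt(51286169881) / 10433071686807201360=0.00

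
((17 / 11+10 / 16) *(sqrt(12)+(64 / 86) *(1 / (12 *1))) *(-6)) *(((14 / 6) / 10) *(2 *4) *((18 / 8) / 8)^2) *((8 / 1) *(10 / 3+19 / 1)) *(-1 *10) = 806211 / 3784+2418633 *sqrt(3) / 352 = 12114.18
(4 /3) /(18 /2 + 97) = 2 /159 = 0.01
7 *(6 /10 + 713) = 24976 /5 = 4995.20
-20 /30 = -0.67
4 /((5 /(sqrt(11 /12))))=2 * sqrt(33) /15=0.77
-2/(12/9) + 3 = 3/2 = 1.50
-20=-20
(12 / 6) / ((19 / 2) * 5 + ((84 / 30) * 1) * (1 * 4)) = 20 / 587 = 0.03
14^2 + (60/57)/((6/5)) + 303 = 28493/57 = 499.88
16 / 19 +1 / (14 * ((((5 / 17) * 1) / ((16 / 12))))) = 2326 / 1995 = 1.17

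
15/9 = 5/3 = 1.67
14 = 14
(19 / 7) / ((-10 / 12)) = -114 / 35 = -3.26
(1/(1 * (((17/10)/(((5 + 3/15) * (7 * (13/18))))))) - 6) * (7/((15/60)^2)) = 162176/153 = 1059.97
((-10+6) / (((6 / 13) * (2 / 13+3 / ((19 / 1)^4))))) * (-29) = 1633.42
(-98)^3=-941192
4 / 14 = 2 / 7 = 0.29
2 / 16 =1 / 8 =0.12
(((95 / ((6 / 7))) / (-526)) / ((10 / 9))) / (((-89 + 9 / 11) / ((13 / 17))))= 57057 / 34694960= 0.00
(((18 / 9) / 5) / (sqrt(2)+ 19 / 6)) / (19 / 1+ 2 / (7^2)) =0.00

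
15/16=0.94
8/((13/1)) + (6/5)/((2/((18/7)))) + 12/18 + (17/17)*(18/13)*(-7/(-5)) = 6502/1365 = 4.76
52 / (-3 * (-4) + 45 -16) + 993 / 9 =13727 / 123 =111.60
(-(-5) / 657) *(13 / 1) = 65 / 657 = 0.10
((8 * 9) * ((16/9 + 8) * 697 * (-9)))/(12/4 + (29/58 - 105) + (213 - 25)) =-8832384/173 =-51054.24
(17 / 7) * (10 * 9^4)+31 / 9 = 159342.02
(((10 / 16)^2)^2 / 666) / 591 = 625 / 1612210176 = 0.00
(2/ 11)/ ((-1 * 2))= -1/ 11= -0.09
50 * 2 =100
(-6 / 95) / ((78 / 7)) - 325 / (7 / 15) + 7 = -5960159 / 8645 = -689.43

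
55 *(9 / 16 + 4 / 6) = 3245 / 48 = 67.60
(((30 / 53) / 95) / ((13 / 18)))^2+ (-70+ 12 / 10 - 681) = -642482121149 / 856871405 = -749.80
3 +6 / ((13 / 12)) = 8.54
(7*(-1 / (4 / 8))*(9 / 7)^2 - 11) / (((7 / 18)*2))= -43.90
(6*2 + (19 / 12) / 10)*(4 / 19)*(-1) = -1459 / 570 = -2.56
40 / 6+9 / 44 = 907 / 132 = 6.87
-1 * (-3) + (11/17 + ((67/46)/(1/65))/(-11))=-42663/8602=-4.96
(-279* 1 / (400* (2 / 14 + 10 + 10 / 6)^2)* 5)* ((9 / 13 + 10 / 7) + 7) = -47061 / 206336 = -0.23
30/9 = 10/3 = 3.33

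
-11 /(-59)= 11 /59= 0.19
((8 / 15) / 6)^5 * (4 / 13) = 4096 / 2398865625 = 0.00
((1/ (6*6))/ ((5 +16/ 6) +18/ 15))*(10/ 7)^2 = 125/ 19551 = 0.01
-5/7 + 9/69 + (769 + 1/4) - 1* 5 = 491801/644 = 763.67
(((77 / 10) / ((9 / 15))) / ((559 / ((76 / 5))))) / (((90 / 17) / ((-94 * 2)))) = -4675748 / 377325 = -12.39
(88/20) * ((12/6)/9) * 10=88/9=9.78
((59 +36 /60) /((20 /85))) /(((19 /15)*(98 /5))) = 37995 /3724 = 10.20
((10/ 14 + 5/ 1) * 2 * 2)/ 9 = 160/ 63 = 2.54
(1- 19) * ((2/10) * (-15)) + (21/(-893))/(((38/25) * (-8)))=14660013/271472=54.00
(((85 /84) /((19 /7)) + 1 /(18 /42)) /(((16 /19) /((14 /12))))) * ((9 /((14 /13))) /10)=3.13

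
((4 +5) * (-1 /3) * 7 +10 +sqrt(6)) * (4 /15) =-44 /15 +4 * sqrt(6) /15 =-2.28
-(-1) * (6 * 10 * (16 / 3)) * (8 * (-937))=-2398720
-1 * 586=-586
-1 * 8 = -8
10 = 10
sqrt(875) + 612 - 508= 5 * sqrt(35) + 104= 133.58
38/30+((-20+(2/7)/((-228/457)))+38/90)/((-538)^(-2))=-34907083541/5985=-5832428.33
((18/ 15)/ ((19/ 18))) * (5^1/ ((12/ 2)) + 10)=234/ 19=12.32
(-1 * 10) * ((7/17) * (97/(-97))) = 4.12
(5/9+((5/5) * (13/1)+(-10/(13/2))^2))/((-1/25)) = -605450/1521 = -398.06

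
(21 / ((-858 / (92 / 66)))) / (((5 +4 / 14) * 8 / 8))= -1127 / 174603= -0.01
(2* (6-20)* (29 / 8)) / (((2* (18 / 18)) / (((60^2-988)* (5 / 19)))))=-662795 / 19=-34883.95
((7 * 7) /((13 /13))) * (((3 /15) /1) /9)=49 /45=1.09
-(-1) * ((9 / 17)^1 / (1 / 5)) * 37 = 1665 / 17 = 97.94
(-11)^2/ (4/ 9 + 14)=1089/ 130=8.38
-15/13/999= -5/4329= -0.00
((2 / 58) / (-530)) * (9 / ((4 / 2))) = -9 / 30740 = -0.00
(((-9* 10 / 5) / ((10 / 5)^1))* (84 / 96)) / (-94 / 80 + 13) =-315 / 473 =-0.67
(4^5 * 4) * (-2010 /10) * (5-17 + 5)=5763072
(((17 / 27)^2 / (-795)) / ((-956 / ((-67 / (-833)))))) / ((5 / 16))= 4556 / 33935843025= 0.00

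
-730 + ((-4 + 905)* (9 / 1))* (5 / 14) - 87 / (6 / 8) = 28701 / 14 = 2050.07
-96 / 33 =-32 / 11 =-2.91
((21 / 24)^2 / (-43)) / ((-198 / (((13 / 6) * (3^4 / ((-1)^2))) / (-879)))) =-637 / 35478784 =-0.00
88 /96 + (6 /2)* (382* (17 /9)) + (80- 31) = 26575 /12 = 2214.58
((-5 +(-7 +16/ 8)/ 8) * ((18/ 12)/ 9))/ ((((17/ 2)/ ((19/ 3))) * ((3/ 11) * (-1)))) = 1045/ 408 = 2.56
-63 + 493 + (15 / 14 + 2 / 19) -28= 107245 / 266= 403.18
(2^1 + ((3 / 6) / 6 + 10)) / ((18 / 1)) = 145 / 216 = 0.67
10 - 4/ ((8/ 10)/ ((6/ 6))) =5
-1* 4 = -4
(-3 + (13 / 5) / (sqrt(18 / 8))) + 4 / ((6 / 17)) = 151 / 15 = 10.07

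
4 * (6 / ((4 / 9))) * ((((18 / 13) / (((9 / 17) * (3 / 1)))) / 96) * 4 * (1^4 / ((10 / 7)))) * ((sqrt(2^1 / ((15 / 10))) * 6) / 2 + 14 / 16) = 2499 / 2080 + 357 * sqrt(3) / 130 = 5.96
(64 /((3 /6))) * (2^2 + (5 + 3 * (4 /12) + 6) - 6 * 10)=-5632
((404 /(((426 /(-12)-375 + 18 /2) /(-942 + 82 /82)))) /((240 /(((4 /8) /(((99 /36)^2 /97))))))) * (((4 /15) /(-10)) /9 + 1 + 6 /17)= 571244690828 /16724181375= 34.16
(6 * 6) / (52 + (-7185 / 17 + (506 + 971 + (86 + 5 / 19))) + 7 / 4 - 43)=5168 / 165285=0.03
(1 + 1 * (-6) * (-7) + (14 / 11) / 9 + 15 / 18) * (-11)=-8707 / 18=-483.72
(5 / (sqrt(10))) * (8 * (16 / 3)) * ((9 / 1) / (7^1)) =192 * sqrt(10) / 7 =86.74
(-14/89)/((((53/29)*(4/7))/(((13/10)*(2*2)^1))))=-18473/23585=-0.78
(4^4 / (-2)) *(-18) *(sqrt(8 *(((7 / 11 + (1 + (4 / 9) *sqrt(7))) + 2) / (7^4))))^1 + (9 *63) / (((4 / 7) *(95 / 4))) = 3969 / 95 + 3072 *sqrt(242 *sqrt(7) + 1980) / 539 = 333.53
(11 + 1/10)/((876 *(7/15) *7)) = 111/28616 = 0.00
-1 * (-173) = 173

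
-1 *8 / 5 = -8 / 5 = -1.60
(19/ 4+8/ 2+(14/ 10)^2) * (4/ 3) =14.28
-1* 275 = -275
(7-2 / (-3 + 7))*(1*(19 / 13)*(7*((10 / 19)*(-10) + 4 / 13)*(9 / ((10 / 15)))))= -57834 / 13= -4448.77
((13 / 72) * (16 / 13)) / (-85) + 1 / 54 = 73 / 4590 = 0.02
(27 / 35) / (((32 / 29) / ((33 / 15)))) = 8613 / 5600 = 1.54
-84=-84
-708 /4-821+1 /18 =-17963 /18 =-997.94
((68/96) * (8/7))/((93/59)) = 1003/1953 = 0.51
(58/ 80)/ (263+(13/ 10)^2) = 145/ 52938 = 0.00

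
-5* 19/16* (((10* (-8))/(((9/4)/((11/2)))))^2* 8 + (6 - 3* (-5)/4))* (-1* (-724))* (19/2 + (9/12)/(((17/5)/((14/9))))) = -427823913494255/33048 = -12945531151.48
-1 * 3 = -3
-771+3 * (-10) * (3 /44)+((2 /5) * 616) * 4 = 23381 /110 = 212.55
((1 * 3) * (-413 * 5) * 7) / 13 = -43365 / 13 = -3335.77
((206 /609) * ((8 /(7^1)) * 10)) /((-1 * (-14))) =8240 /29841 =0.28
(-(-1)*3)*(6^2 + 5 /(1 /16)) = 348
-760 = -760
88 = 88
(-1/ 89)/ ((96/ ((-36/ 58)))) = 0.00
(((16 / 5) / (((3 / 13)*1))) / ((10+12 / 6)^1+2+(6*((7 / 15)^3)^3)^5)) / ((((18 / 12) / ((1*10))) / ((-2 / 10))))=-3194340448271559063323365990072488784790039062500000 / 2418791445207339766593037873516475660442847236978787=-1.32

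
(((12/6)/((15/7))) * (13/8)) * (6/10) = 91/100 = 0.91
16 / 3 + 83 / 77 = 1481 / 231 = 6.41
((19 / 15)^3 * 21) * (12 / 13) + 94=650302 / 4875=133.40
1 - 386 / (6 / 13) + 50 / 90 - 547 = -12436 / 9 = -1381.78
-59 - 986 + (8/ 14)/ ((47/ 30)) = -343685/ 329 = -1044.64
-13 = -13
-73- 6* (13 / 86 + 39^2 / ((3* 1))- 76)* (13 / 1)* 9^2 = -117135700 / 43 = -2724086.05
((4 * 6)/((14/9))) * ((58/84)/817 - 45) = -27793818/40033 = -694.27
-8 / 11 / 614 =-4 / 3377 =-0.00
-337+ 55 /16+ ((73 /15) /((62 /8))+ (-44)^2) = 11926807 /7440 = 1603.07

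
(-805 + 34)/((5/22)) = -3392.40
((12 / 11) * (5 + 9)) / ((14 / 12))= 144 / 11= 13.09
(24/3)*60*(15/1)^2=108000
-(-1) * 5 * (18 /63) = 1.43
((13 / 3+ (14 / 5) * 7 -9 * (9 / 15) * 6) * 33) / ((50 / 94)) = -525.27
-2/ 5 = -0.40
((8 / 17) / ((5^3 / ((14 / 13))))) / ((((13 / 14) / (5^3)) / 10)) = 15680 / 2873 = 5.46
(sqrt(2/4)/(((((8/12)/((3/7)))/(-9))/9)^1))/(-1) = 729 * sqrt(2)/28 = 36.82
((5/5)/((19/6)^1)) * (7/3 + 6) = 50/19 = 2.63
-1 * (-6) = 6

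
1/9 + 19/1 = 172/9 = 19.11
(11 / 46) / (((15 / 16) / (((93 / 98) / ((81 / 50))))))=13640 / 91287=0.15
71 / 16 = 4.44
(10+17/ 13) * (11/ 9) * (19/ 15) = 10241/ 585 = 17.51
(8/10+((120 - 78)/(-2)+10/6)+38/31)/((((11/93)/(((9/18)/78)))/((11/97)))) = -2012/18915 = -0.11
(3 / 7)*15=6.43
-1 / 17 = -0.06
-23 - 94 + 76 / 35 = -4019 / 35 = -114.83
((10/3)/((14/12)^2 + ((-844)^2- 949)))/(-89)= -120/2279288309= -0.00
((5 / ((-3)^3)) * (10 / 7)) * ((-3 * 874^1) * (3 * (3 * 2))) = 87400 / 7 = 12485.71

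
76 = 76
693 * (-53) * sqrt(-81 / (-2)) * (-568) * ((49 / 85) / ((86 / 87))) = 200103779106 * sqrt(2) / 3655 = 77425301.86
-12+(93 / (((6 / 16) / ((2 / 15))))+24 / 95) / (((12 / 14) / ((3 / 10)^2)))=-20191 / 2375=-8.50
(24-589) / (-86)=565 / 86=6.57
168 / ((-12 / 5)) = -70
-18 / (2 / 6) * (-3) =162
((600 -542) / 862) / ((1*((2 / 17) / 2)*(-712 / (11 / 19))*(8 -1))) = -5423 / 40813976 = -0.00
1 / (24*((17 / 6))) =1 / 68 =0.01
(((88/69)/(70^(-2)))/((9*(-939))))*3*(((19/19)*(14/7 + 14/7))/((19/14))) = -24147200/3693087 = -6.54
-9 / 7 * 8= -72 / 7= -10.29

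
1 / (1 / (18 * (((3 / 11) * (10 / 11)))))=4.46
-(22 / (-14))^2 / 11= -0.22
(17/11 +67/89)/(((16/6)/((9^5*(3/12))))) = 199290375/15664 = 12722.83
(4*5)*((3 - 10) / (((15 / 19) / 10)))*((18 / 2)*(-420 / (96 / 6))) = 418950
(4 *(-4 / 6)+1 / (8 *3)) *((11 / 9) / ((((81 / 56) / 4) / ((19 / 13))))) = -40964 / 3159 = -12.97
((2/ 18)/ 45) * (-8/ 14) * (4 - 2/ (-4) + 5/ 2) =-4/ 405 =-0.01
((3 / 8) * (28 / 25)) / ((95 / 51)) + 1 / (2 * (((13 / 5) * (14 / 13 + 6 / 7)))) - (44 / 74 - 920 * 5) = 142278857977 / 30932000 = 4599.73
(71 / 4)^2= 5041 / 16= 315.06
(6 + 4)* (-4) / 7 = -40 / 7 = -5.71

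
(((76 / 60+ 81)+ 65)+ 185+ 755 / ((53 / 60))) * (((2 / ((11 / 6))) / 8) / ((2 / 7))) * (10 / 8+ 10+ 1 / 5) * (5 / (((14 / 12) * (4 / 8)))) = 162072231 / 2915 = 55599.39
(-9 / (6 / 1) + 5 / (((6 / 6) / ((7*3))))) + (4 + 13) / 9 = 1897 / 18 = 105.39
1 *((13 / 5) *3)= 39 / 5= 7.80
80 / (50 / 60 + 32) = 480 / 197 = 2.44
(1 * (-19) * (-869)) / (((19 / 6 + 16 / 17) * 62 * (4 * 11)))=76551 / 51956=1.47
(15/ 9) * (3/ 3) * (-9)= -15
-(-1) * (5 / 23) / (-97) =-0.00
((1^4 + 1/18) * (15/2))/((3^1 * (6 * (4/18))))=95/48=1.98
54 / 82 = 27 / 41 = 0.66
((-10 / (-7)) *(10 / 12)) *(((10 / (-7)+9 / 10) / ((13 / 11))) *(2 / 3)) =-2035 / 5733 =-0.35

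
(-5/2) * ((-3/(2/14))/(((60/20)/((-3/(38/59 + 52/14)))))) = -2891/240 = -12.05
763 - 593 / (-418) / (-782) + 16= 254635811 / 326876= 779.00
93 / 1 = 93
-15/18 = -5/6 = -0.83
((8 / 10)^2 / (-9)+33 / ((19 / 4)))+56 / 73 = 2385308 / 312075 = 7.64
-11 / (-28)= 11 / 28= 0.39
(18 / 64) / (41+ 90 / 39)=117 / 18016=0.01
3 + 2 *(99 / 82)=222 / 41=5.41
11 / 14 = 0.79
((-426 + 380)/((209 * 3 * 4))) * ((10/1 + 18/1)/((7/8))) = -0.59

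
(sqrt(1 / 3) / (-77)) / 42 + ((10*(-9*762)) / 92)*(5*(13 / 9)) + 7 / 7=-123802 / 23-sqrt(3) / 9702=-5382.70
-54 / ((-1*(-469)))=-54 / 469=-0.12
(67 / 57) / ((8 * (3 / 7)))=0.34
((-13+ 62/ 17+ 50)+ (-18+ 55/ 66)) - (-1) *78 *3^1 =26263/ 102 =257.48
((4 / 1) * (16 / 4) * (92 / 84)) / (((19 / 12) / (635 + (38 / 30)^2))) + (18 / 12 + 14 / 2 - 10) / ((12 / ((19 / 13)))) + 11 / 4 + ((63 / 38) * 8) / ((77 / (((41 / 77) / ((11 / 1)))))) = 29196454889333 / 4142338200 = 7048.30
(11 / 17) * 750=8250 / 17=485.29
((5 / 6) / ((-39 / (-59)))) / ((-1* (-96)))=0.01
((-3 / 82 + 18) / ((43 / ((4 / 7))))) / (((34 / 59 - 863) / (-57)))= 3302466 / 209315701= 0.02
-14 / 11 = -1.27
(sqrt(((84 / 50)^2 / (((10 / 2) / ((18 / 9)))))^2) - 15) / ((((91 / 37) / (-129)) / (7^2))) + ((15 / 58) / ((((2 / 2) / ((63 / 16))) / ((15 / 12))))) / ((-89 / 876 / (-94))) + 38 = 61847142431257 / 1677650000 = 36865.34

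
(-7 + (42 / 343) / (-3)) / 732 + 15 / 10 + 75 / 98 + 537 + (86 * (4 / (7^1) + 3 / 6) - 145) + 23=6090369 / 11956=509.40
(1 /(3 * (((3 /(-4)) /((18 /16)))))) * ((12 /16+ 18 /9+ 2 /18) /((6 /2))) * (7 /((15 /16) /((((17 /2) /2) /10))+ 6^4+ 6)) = -12257 /4789044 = -0.00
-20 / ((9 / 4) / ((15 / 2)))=-200 / 3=-66.67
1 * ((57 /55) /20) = 57 /1100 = 0.05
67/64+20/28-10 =-8.24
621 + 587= 1208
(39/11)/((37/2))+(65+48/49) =1319653/19943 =66.17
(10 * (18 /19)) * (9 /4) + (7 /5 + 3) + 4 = 29.72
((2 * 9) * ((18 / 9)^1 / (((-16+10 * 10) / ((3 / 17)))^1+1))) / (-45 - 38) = -4 / 4399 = -0.00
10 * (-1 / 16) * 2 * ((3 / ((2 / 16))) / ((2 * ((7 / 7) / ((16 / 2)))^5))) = -491520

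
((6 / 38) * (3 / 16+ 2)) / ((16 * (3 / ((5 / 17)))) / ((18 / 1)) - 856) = -1575 / 3862016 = -0.00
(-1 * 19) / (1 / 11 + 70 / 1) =-209 / 771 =-0.27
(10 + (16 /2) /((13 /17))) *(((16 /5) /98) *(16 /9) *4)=19456 /4095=4.75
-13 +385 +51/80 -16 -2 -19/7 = 197077/560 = 351.92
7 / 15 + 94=1417 / 15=94.47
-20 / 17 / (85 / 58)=-232 / 289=-0.80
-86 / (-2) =43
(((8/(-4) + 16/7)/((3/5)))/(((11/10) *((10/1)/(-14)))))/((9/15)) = -100/99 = -1.01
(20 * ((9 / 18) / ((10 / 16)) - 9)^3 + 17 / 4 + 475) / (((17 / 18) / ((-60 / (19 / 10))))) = 113919588 / 323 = 352692.22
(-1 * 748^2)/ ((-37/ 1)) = 559504/ 37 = 15121.73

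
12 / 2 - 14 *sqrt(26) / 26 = 6 - 7 *sqrt(26) / 13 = 3.25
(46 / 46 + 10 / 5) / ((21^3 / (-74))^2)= 5476 / 28588707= 0.00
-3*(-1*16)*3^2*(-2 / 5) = -864 / 5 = -172.80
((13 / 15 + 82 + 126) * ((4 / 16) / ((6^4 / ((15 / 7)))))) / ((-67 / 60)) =-15665 / 202608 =-0.08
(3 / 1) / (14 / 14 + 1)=3 / 2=1.50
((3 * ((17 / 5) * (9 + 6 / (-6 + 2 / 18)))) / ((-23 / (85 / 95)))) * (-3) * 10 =2200446 / 23161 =95.01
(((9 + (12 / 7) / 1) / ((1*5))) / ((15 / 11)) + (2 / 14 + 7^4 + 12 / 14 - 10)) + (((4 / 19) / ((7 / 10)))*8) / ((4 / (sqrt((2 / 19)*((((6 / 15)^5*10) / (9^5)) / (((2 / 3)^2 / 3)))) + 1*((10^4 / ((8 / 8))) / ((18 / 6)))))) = 64*sqrt(114) / 1023435 + 1755035 / 399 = 4398.58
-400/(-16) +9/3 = 28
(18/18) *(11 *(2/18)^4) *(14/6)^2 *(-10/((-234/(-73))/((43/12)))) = -8459605/82904796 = -0.10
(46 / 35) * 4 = 184 / 35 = 5.26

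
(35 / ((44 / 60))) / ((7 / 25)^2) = 46875 / 77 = 608.77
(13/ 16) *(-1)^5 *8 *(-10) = 65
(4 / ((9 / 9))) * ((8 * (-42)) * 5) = -6720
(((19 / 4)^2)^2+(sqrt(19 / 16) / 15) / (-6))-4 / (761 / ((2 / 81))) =8033114713 / 15780096-sqrt(19) / 360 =509.05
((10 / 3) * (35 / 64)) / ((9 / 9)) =1.82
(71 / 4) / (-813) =-71 / 3252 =-0.02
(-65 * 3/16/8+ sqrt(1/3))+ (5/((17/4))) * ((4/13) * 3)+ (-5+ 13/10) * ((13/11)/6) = -5443507/4667520+ sqrt(3)/3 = -0.59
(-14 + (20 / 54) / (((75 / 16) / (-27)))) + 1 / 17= -4099 / 255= -16.07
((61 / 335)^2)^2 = 0.00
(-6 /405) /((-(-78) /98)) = -98 /5265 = -0.02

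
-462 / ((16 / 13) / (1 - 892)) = 2675673 / 8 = 334459.12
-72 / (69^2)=-8 / 529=-0.02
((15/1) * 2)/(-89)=-30/89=-0.34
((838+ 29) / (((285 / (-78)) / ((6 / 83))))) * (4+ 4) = -1082016 / 7885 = -137.22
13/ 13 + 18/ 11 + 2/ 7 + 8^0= 302/ 77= 3.92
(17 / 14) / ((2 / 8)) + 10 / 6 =137 / 21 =6.52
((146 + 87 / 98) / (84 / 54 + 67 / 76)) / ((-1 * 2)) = -2461545 / 81683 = -30.14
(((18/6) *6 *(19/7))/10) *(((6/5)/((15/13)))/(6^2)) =247/1750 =0.14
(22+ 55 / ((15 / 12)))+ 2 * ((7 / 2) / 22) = 66.32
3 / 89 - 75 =-6672 / 89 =-74.97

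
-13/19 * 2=-26/19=-1.37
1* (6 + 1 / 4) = 25 / 4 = 6.25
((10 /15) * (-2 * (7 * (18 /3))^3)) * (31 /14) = -218736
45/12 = 15/4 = 3.75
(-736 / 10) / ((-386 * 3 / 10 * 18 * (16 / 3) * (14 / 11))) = 253 / 48636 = 0.01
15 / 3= 5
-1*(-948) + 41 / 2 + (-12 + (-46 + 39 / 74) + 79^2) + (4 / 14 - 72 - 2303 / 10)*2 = 8479658 / 1295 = 6548.00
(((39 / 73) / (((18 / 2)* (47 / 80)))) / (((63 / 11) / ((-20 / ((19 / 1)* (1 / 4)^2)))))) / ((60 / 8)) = -1464320 / 36962163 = -0.04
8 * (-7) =-56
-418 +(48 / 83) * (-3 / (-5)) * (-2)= -173758 / 415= -418.69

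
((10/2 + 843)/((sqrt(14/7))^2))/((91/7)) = 424/13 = 32.62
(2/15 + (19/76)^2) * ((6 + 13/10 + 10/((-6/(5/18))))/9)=43381/291600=0.15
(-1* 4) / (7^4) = -4 / 2401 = -0.00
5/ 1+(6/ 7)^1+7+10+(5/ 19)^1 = 3075/ 133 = 23.12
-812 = -812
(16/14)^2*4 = 256/49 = 5.22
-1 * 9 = -9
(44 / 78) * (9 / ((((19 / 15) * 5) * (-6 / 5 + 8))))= 495 / 4199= 0.12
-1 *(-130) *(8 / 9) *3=1040 / 3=346.67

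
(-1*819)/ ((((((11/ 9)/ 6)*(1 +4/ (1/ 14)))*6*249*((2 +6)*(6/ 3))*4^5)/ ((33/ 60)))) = -819/ 516751360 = -0.00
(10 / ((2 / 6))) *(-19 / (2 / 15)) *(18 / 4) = -38475 / 2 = -19237.50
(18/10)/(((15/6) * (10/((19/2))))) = 171/250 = 0.68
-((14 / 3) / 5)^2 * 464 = -90944 / 225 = -404.20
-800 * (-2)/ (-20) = -80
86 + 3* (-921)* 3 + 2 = -8201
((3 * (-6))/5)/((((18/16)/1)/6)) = -96/5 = -19.20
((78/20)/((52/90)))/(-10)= -27/40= -0.68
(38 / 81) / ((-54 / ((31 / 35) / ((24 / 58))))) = -17081 / 918540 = -0.02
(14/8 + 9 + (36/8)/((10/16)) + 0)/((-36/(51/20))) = -6103/4800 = -1.27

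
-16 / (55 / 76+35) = -0.45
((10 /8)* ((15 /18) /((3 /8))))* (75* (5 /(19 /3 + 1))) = 3125 /22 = 142.05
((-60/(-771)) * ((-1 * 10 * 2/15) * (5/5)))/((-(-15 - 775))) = -8/60909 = -0.00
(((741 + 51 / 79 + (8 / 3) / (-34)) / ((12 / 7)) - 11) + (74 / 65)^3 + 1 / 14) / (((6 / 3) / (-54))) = -29495071969248 / 2581749625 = -11424.45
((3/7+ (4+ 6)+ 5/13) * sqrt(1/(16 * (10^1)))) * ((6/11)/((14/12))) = 4428 * sqrt(10)/35035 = 0.40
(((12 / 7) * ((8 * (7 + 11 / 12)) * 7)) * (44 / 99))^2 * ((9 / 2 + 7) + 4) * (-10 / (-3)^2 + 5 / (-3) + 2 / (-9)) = -143244800 / 27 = -5305362.96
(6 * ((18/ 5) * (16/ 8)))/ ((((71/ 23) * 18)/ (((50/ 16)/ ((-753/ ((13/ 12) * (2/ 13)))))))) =-115/ 213852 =-0.00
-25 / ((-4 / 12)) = 75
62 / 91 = 0.68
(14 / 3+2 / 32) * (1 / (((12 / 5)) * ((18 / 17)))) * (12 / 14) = 19295 / 12096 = 1.60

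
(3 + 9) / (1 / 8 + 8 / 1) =96 / 65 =1.48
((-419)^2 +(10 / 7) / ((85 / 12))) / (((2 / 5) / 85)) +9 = 522294701 / 14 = 37306764.36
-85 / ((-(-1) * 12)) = -85 / 12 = -7.08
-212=-212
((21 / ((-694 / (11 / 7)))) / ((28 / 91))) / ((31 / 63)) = -27027 / 86056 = -0.31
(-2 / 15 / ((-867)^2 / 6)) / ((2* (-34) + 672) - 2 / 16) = -32 / 18157047795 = -0.00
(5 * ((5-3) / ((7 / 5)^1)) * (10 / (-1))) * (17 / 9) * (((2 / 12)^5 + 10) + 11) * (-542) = 94038659875 / 61236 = 1535676.07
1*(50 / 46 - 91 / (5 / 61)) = -127548 / 115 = -1109.11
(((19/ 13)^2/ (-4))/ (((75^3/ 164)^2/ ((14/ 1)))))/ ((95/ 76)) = -135932384/ 150391845703125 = -0.00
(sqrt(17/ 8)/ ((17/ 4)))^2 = 2/ 17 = 0.12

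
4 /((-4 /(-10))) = 10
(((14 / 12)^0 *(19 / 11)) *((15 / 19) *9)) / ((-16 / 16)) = -135 / 11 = -12.27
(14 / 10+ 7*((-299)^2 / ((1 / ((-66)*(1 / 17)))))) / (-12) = 202466.85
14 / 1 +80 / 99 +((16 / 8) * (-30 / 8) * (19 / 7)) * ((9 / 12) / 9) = 72691 / 5544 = 13.11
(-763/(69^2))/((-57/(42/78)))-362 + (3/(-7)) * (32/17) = -152312962195/419820219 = -362.81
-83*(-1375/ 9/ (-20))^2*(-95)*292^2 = 3177699353125/ 81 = 39230856211.42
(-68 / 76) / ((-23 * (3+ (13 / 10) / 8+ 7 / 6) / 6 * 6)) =4080 / 454043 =0.01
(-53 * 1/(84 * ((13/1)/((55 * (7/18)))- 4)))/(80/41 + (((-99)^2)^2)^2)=119515/5929114488940490414712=0.00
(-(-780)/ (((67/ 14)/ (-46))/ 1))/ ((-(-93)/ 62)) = -334880/ 67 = -4998.21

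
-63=-63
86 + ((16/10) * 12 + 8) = 566/5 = 113.20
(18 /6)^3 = 27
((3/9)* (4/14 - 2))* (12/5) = -48/35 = -1.37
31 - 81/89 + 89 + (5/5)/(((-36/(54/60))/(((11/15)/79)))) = 502391621/4218600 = 119.09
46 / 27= 1.70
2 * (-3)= -6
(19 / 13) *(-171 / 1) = -3249 / 13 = -249.92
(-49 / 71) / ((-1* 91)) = 7 / 923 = 0.01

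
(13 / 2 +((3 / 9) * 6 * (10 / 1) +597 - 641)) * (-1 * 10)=175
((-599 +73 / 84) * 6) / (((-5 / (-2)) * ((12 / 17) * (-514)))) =854131 / 215880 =3.96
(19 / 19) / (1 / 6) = 6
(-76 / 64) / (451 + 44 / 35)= -665 / 253264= -0.00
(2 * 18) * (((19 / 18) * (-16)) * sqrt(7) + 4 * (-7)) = -608 * sqrt(7) - 1008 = -2616.62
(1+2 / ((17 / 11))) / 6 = 13 / 34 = 0.38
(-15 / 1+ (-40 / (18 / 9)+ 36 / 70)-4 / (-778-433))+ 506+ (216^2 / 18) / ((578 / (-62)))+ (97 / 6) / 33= 193.97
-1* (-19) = 19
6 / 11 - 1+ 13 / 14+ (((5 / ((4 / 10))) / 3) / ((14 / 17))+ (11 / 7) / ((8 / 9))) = 13493 / 1848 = 7.30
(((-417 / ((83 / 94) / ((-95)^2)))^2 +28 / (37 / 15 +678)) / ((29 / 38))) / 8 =6067558366574199301680 / 2039164667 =2975511720444.20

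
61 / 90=0.68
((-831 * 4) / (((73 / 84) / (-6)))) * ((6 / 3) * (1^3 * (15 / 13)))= 50258880 / 949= 52959.83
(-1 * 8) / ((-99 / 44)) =32 / 9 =3.56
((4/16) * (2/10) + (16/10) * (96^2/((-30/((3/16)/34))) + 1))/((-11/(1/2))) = 1803/37400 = 0.05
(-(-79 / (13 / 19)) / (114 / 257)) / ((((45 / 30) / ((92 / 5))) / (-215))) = -80318668 / 117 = -686484.34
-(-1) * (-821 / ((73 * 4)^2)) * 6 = -2463 / 42632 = -0.06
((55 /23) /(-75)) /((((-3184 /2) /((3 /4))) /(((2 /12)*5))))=11 /878784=0.00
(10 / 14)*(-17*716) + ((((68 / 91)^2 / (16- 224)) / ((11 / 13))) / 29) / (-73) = -1676602987771 / 192839647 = -8694.29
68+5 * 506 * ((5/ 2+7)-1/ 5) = 23597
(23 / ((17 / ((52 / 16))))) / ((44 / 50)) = 7475 / 1496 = 5.00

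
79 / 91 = 0.87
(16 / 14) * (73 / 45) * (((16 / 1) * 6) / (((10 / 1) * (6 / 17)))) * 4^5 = 81330176 / 1575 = 51638.21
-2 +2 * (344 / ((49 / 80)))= 54942 / 49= 1121.27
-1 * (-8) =8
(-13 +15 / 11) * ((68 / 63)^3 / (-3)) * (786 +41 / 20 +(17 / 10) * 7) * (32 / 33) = 1717110636544 / 453835305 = 3783.55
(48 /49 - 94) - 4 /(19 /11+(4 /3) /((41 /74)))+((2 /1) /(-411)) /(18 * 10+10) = -143674940821 /1528650795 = -93.99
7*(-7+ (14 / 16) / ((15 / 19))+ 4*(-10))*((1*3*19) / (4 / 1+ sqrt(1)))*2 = -732431 / 100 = -7324.31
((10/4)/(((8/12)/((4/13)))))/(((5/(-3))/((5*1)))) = -45/13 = -3.46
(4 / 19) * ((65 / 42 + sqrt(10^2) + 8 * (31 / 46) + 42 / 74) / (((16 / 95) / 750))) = 391073125 / 23828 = 16412.34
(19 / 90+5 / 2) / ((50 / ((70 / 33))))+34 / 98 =168071 / 363825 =0.46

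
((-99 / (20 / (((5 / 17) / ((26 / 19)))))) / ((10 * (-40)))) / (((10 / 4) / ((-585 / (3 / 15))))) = -16929 / 5440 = -3.11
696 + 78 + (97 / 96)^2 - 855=-79.98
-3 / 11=-0.27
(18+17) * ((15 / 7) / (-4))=-75 / 4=-18.75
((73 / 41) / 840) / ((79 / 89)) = 6497 / 2720760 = 0.00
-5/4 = -1.25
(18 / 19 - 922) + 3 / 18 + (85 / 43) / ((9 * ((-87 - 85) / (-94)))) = -291126851 / 316179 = -920.77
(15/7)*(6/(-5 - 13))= -5/7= -0.71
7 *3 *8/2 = 84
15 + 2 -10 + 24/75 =183/25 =7.32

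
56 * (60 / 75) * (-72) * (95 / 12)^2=-202160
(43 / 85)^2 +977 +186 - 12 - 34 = 8072174 / 7225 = 1117.26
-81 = -81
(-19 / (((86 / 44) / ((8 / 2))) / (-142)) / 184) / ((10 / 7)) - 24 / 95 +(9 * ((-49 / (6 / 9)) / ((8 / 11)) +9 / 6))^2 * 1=19312908917251 / 24052480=802948.76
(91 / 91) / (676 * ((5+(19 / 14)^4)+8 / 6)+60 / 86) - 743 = -6052628963891 / 8146204849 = -743.00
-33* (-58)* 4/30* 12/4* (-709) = -2714052/5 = -542810.40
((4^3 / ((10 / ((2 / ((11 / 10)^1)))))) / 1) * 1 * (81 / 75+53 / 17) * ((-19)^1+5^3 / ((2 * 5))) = -317.49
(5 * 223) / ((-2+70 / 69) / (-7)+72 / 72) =538545 / 551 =977.40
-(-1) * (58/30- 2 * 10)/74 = -271/1110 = -0.24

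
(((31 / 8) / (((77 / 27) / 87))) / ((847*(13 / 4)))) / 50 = 72819 / 84784700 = 0.00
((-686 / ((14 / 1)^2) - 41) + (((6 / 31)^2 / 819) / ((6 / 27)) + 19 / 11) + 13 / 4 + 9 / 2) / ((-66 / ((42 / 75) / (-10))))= -134761199 / 4534959000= -0.03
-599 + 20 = -579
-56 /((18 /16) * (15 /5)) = -448 /27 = -16.59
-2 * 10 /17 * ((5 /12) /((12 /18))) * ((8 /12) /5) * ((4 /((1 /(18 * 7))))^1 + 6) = -50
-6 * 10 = -60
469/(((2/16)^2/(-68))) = -2041088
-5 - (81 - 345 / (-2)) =-517 / 2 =-258.50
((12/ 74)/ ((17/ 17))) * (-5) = -30/ 37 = -0.81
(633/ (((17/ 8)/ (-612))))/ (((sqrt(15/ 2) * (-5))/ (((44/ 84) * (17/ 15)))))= 1262624 * sqrt(30)/ 875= 7903.63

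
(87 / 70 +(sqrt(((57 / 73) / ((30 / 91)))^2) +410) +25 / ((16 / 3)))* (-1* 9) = -153900513 / 40880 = -3764.69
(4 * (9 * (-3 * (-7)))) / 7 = 108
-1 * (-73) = 73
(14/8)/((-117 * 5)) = -7/2340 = -0.00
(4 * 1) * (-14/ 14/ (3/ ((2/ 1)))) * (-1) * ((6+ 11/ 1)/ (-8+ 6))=-68/ 3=-22.67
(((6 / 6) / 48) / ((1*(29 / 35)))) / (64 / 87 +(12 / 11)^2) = 605 / 46336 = 0.01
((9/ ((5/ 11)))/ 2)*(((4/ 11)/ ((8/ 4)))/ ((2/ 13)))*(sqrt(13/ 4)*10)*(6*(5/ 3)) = 585*sqrt(13) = 2109.25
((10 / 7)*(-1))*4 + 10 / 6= -85 / 21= -4.05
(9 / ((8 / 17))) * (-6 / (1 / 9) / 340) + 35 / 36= -1487 / 720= -2.07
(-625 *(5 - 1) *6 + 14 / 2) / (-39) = 14993 / 39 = 384.44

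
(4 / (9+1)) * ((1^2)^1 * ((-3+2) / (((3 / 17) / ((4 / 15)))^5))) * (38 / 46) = -55249475584 / 21220734375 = -2.60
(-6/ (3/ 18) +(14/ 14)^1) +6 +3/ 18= -173/ 6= -28.83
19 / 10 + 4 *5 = 219 / 10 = 21.90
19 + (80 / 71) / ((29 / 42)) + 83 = 213378 / 2059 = 103.63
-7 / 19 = -0.37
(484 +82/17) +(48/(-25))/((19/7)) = 3941538/8075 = 488.12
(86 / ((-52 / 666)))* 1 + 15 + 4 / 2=-14098 / 13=-1084.46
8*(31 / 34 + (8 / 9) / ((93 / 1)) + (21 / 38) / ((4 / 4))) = 3187880 / 270351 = 11.79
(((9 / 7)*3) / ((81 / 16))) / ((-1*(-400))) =1 / 525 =0.00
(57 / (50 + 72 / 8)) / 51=19 / 1003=0.02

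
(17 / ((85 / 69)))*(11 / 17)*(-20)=-3036 / 17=-178.59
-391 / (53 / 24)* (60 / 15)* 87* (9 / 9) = -3265632 / 53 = -61615.70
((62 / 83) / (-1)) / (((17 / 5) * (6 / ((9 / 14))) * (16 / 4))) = -465 / 79016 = -0.01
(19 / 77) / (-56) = -19 / 4312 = -0.00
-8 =-8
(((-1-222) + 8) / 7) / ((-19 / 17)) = 3655 / 133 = 27.48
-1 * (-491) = 491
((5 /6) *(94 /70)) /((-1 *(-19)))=47 /798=0.06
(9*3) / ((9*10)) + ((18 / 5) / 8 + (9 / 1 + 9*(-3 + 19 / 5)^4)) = 33591 / 2500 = 13.44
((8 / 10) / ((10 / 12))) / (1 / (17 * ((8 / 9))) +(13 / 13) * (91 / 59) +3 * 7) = 192576 / 4535275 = 0.04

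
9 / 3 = 3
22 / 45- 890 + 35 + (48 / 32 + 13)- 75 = -82351 / 90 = -915.01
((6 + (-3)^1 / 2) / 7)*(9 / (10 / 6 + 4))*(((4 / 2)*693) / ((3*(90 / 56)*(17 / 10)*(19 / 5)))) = 45.43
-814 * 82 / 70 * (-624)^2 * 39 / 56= -63350793792 / 245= -258574668.54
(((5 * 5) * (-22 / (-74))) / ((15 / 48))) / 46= 0.52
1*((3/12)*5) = 5/4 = 1.25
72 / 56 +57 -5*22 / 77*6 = 348 / 7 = 49.71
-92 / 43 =-2.14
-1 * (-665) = 665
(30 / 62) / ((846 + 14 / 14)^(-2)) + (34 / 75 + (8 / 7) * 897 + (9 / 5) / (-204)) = 348158.97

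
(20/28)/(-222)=-0.00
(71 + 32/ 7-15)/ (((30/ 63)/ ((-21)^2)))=280476/ 5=56095.20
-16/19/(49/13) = -208/931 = -0.22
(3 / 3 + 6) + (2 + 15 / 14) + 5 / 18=652 / 63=10.35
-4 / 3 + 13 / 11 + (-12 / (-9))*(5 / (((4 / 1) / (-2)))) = -115 / 33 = -3.48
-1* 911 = -911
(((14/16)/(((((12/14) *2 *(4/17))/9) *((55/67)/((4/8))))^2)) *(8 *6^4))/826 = 46341603441/22844800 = 2028.54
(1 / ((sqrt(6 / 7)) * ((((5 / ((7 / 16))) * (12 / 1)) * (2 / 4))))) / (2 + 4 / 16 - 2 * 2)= -sqrt(42) / 720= -0.01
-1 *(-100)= 100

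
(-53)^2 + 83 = 2892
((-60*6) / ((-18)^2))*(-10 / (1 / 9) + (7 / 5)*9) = 86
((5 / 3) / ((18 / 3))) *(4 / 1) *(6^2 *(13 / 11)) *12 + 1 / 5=31211 / 55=567.47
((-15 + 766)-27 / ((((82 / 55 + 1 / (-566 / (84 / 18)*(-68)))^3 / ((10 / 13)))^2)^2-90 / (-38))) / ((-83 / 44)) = -2289478605122661131183151684911813830209606381372788671005729423336356289323065619181977276 / 5751313493279124701232800584543866549759706148521487921098232348808181856057815227941657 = -398.08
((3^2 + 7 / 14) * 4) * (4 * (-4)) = -608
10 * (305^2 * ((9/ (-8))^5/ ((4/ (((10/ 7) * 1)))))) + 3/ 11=-1510583448747/ 2523136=-598692.84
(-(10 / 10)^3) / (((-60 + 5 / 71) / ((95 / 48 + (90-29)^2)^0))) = 71 / 4255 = 0.02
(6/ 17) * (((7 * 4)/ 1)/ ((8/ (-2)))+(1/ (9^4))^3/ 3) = -11862040532200/ 4801302120177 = -2.47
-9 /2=-4.50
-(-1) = 1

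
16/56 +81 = 569/7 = 81.29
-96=-96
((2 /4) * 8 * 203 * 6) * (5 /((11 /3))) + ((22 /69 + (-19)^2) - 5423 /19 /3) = 33215480 /4807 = 6909.81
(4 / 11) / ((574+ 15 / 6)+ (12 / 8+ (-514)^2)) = 2 / 1456257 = 0.00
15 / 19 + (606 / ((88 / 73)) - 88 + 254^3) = 13699932857 / 836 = 16387479.49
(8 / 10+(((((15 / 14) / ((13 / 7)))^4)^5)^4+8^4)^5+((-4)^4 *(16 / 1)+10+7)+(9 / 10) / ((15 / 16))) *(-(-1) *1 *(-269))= -756538818459193413621747029572128640338819944593068332945344847476772695681132822476525852918556453882882831211007581034151326509511411445179229042056556255646802819043040660188102542424417867268678160609812184293516571464829208178992789511450605841881922658611959202141727545749558028371885343497348070014820397946818036223500613483215570125758839731177271110888900332910856305617693041912679068449153056408121950560481276461095550713844811939607216410358688396701263829573074801193942726791160794965153560790010533799671226392055388350924595333644678254597388494605983163026657624257861 / 2439378529496122575016096617735694707492845863083862032032547837659788795767440942985098091038695314668487547440591028732453234807001700150023380713927658541519594140908041276486393428647965669646817927673931410058518466149899925106874224201114066613393728102361100775683784445189261387635987985278037631774128077765587605600607091582560380081887190566540609701690738137869086593800534953712058862575142872045915757673350901351264157100051334679002645414578423237105336170445654029836069187565176235815458243190756680479423680318095331973889166259469209084105221734400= -310135884739242943414.47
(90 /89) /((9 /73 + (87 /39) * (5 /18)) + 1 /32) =24598080 /18832133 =1.31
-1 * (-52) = 52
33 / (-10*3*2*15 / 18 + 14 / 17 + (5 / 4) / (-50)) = -22440 / 33457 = -0.67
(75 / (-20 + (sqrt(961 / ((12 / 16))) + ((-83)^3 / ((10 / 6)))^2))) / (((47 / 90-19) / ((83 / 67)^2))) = -10262006480939727431250 / 193903316196273554531157149794961 + 1801904062500 * sqrt(3) / 193903316196273554531157149794961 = -0.00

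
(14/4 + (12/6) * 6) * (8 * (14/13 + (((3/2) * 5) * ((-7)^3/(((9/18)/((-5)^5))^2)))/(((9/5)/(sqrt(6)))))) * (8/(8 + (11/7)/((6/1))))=583296/4511 - 2325968750000000 * sqrt(6)/347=-16419125634335.28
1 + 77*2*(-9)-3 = -1388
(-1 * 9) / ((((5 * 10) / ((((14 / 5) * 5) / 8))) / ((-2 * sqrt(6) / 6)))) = 21 * sqrt(6) / 200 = 0.26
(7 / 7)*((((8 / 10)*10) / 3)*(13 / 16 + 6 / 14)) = 139 / 42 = 3.31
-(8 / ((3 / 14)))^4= -157351936 / 81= -1942616.49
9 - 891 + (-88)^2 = 6862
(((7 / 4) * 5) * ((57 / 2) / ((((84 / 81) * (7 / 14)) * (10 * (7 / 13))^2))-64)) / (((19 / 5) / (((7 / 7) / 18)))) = -8520709 / 1072512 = -7.94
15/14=1.07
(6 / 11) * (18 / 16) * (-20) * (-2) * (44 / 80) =13.50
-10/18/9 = -5/81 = -0.06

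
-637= -637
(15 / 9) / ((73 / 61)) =305 / 219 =1.39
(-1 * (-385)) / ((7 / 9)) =495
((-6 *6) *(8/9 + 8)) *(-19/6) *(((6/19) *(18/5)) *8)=9216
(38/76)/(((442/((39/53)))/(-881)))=-2643/3604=-0.73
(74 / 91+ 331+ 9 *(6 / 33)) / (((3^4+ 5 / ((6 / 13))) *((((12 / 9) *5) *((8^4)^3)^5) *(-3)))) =-1001349 / 8452494480601218657164046611717801805340991815794879637749760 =-0.00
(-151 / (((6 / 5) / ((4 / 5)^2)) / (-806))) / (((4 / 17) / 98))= 405524392 / 15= 27034959.47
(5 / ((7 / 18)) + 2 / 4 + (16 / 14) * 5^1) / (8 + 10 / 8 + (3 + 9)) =0.90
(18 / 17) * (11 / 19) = 198 / 323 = 0.61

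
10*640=6400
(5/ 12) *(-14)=-5.83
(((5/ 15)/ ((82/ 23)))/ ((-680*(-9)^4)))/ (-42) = 23/ 46096011360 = 0.00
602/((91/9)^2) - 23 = -20243/1183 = -17.11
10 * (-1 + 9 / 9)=0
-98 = -98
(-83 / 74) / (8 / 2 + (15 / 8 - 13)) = 332 / 2109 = 0.16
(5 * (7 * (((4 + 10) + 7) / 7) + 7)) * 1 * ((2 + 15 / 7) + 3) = 1000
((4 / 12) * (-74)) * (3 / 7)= -74 / 7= -10.57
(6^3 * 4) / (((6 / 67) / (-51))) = -492048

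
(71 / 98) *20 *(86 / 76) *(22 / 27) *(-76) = -1343320 / 1323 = -1015.36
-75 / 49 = -1.53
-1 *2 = -2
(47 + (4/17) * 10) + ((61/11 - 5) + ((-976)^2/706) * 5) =448623123/66011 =6796.19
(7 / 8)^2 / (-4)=-0.19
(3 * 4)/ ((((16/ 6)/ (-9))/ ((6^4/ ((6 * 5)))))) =-8748/ 5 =-1749.60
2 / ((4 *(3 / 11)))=11 / 6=1.83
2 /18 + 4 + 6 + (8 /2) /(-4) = 82 /9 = 9.11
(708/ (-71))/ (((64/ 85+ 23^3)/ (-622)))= 12477320/ 24477463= 0.51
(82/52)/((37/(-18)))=-369/481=-0.77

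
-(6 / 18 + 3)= -10 / 3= -3.33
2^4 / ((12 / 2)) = 8 / 3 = 2.67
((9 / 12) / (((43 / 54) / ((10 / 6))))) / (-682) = -135 / 58652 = -0.00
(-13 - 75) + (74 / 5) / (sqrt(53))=-85.97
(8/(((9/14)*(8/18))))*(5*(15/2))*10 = 10500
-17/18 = -0.94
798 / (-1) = -798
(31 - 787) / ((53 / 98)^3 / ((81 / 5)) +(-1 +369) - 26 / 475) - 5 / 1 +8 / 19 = -1679387673465501 / 253165893720337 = -6.63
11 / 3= 3.67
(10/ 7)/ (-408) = -5/ 1428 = -0.00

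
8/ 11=0.73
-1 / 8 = -0.12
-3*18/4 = -27/2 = -13.50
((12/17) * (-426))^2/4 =6533136/289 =22606.01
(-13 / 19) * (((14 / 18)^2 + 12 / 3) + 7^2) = -56446 / 1539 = -36.68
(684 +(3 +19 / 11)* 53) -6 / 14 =71927 / 77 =934.12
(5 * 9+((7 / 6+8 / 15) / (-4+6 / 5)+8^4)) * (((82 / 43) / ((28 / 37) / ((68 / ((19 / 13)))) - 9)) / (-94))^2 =13030326291016619 / 617152519599716800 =0.02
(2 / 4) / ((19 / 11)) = 11 / 38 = 0.29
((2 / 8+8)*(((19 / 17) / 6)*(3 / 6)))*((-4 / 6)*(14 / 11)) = -133 / 204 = -0.65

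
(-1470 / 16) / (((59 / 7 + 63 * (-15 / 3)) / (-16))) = -5145 / 1073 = -4.79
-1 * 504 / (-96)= 21 / 4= 5.25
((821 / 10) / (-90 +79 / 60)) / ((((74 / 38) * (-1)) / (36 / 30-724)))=-338248716 / 984385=-343.61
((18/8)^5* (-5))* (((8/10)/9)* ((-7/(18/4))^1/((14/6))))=17.09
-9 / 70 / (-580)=9 / 40600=0.00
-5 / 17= -0.29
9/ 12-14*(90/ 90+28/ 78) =-2851/ 156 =-18.28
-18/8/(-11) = 9/44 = 0.20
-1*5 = -5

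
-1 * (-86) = 86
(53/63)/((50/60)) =106/105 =1.01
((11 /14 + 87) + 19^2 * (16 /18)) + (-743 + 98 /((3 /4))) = -203.66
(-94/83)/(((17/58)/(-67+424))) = -114492/83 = -1379.42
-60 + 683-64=559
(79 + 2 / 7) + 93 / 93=562 / 7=80.29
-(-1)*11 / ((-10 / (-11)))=12.10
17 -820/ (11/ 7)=-5553/ 11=-504.82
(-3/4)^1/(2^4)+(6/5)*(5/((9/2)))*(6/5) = 497/320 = 1.55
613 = 613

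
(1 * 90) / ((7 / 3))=38.57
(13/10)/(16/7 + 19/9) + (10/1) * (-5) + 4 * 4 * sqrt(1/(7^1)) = -137681/2770 + 16 * sqrt(7)/7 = -43.66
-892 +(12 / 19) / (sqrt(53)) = -892 +12* sqrt(53) / 1007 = -891.91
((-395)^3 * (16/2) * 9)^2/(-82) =-9845041948600500000/41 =-240122974356109756.10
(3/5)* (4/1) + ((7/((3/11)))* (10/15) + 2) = 968/45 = 21.51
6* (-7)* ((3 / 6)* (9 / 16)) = -189 / 16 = -11.81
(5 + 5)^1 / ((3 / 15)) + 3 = 53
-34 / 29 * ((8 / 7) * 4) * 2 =-2176 / 203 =-10.72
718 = 718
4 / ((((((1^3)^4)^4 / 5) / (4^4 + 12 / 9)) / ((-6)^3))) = -1111680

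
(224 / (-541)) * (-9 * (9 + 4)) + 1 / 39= 1022653 / 21099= 48.47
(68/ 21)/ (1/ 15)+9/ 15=1721/ 35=49.17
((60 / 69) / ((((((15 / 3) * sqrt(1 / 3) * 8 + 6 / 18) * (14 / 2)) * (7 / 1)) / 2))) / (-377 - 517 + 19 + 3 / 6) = 80 / 3153139759 - 3200 * sqrt(3) / 3153139759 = -0.00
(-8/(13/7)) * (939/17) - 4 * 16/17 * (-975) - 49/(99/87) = 24720287/7293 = 3389.59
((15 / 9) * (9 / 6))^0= 1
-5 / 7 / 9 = -5 / 63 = -0.08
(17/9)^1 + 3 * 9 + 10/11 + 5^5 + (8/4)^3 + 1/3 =3163.13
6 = 6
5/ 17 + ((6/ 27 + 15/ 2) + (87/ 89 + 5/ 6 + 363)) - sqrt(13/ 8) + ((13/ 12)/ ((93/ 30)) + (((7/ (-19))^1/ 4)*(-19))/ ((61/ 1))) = 38439773591/ 102998988 - sqrt(26)/ 4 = 371.93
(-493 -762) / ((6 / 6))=-1255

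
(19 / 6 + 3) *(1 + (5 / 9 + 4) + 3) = 2849 / 54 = 52.76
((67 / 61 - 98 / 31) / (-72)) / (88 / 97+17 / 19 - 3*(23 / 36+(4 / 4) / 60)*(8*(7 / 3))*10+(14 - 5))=-7189543 / 89407992800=-0.00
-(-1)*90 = 90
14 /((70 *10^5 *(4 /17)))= 17 /2000000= 0.00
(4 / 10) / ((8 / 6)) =3 / 10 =0.30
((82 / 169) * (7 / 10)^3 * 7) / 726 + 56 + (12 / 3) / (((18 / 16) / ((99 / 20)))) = 4515237641 / 61347000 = 73.60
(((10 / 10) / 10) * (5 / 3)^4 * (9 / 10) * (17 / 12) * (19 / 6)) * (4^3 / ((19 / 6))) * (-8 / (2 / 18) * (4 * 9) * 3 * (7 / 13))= -3427200 / 13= -263630.77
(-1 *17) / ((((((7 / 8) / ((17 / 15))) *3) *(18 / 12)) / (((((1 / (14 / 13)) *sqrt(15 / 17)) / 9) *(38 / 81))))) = -0.22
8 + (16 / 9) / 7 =520 / 63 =8.25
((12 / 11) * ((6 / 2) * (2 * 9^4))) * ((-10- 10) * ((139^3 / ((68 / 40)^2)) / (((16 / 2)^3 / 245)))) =-4856607937636875 / 12716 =-381928903557.48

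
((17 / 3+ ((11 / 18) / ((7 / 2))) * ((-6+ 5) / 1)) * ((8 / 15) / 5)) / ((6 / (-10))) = -2768 / 2835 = -0.98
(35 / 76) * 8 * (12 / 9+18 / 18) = 490 / 57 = 8.60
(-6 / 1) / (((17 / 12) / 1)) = -72 / 17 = -4.24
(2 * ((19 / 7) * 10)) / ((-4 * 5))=-19 / 7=-2.71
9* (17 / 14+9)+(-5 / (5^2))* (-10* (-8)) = 1063 / 14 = 75.93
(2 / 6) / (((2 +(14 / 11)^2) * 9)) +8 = 8.01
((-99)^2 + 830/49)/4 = 481079/196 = 2454.48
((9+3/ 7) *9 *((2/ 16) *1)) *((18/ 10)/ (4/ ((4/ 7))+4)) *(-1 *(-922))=112023/ 70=1600.33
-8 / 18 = -0.44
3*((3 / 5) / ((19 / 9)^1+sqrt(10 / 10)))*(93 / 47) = 7533 / 6580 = 1.14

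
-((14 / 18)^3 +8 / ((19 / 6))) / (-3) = 41509 / 41553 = 1.00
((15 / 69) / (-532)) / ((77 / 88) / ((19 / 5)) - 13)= 10 / 312501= 0.00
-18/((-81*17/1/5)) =10/153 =0.07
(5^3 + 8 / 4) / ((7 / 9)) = 1143 / 7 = 163.29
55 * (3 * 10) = 1650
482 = 482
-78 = -78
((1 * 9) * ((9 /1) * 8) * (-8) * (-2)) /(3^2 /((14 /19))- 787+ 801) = 145152 /367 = 395.51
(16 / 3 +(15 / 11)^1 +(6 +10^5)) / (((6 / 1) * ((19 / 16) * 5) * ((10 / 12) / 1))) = 52806704 / 15675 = 3368.85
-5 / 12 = -0.42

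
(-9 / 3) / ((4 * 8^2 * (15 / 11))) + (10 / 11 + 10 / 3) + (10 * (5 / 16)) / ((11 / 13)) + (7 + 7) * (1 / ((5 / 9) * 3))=16.33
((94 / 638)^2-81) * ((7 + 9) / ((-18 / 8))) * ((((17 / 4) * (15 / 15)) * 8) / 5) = 17931180032 / 4579245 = 3915.75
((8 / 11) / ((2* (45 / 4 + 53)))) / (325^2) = 16 / 298601875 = 0.00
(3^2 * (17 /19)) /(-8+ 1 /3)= -459 /437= -1.05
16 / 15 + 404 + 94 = 7486 / 15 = 499.07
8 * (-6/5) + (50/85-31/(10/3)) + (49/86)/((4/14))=-16.32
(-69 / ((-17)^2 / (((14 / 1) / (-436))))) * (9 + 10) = 9177 / 63002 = 0.15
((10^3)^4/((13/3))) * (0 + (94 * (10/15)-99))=-109000000000000/13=-8384615384615.38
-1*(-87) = 87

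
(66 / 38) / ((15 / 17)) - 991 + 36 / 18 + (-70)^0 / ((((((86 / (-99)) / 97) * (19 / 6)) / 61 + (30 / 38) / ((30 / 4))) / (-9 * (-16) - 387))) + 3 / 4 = -878928765453 / 265937300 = -3305.02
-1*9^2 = -81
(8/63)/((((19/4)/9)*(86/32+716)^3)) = 131072/202223611838367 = 0.00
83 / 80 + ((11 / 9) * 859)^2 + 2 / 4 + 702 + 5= 7147279403 / 6480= 1102975.22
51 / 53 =0.96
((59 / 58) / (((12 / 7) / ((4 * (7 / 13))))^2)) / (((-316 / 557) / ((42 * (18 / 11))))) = -1656985323 / 8517938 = -194.53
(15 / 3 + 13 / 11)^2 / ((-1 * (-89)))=4624 / 10769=0.43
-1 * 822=-822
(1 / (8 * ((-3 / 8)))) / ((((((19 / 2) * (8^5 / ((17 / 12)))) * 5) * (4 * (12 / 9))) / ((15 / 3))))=-0.00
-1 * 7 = -7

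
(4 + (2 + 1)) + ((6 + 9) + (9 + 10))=41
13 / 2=6.50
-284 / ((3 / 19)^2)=-102524 / 9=-11391.56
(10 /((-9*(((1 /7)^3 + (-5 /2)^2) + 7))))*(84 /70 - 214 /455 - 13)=729512 /709137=1.03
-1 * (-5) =5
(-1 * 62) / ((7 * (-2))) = 31 / 7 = 4.43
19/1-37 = -18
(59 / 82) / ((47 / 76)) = 2242 / 1927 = 1.16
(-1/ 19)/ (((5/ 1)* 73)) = -1/ 6935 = -0.00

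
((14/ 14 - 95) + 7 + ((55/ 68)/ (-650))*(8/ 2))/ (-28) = 192281/ 61880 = 3.11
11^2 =121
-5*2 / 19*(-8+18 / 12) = 65 / 19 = 3.42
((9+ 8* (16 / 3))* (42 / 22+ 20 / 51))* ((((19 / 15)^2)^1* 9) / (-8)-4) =-5162709 / 7480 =-690.20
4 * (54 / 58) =108 / 29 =3.72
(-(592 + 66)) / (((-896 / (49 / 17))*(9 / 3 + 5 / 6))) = 6909 / 12512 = 0.55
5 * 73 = 365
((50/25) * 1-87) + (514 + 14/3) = 1301/3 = 433.67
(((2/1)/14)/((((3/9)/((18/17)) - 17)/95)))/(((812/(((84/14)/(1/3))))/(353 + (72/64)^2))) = -74772315/11705792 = -6.39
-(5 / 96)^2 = -25 / 9216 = -0.00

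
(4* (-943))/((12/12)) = -3772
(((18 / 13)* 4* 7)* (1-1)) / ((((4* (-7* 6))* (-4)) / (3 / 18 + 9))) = 0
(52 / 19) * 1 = 52 / 19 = 2.74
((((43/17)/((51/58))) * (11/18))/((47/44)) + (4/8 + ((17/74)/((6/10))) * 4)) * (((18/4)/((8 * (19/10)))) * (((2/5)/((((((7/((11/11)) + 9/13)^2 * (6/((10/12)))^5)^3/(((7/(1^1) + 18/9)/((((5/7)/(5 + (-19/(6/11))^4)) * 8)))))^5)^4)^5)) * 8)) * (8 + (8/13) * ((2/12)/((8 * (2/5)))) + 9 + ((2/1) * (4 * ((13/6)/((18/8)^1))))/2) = 0.00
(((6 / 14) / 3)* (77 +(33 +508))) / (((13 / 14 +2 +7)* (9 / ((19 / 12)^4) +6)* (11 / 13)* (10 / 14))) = 2442997466 / 1234094125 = 1.98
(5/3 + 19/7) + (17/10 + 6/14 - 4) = 527/210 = 2.51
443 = 443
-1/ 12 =-0.08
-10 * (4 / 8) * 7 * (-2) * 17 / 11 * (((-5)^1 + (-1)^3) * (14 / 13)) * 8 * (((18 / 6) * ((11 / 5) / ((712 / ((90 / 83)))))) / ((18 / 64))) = -199.86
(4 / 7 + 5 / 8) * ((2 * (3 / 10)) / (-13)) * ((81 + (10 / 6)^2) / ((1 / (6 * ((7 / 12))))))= -1943 / 120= -16.19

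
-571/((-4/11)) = 6281/4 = 1570.25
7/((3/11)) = 77/3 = 25.67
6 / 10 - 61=-302 / 5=-60.40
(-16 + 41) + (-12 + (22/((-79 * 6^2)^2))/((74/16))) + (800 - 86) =13598009390/18704277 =727.00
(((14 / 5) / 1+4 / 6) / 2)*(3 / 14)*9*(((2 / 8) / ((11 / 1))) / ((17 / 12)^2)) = 4212 / 111265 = 0.04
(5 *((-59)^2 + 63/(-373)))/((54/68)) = 220719500/10071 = 21916.34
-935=-935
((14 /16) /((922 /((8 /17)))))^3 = 343 /3850698602024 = 0.00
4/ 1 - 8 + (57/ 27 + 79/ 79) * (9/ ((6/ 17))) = 226/ 3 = 75.33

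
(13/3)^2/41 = 169/369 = 0.46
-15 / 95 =-3 / 19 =-0.16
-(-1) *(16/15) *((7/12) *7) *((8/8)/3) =196/135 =1.45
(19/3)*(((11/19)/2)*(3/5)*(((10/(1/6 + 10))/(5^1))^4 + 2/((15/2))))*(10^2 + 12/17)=524418508064/17653447275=29.71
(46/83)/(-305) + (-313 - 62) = -9493171/25315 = -375.00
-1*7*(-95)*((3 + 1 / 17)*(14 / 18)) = 242060 / 153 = 1582.09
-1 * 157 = -157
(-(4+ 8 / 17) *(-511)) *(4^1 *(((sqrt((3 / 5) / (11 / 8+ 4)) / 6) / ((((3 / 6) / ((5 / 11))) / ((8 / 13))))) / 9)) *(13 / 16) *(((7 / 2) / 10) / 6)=135926 *sqrt(1290) / 3256605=1.50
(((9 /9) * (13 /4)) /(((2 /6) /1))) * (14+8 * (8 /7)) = 225.64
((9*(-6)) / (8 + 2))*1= -27 / 5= -5.40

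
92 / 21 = 4.38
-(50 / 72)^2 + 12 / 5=12427 / 6480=1.92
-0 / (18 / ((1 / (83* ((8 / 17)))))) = 0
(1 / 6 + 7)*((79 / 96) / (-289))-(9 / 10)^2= -3455821 / 4161600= -0.83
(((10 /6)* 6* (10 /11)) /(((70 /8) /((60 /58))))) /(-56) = -300 /15631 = -0.02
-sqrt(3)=-1.73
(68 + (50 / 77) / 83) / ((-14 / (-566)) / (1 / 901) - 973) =-61501277 / 859755666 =-0.07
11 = 11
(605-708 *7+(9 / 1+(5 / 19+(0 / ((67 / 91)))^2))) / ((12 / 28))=-577451 / 57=-10130.72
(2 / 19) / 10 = 1 / 95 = 0.01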